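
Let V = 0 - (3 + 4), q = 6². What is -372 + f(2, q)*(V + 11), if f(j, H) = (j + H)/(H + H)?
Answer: -3329/9 ≈ -369.89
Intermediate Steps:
q = 36
f(j, H) = (H + j)/(2*H) (f(j, H) = (H + j)/((2*H)) = (H + j)*(1/(2*H)) = (H + j)/(2*H))
V = -7 (V = 0 - 1*7 = 0 - 7 = -7)
-372 + f(2, q)*(V + 11) = -372 + ((½)*(36 + 2)/36)*(-7 + 11) = -372 + ((½)*(1/36)*38)*4 = -372 + (19/36)*4 = -372 + 19/9 = -3329/9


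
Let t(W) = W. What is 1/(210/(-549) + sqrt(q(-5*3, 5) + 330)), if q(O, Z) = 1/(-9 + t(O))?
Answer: 102480/88360597 + 22326*sqrt(47514)/88360597 ≈ 0.056236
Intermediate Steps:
q(O, Z) = 1/(-9 + O)
1/(210/(-549) + sqrt(q(-5*3, 5) + 330)) = 1/(210/(-549) + sqrt(1/(-9 - 5*3) + 330)) = 1/(210*(-1/549) + sqrt(1/(-9 - 15) + 330)) = 1/(-70/183 + sqrt(1/(-24) + 330)) = 1/(-70/183 + sqrt(-1/24 + 330)) = 1/(-70/183 + sqrt(7919/24)) = 1/(-70/183 + sqrt(47514)/12)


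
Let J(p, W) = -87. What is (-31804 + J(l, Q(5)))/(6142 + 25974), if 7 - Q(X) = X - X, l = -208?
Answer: -31891/32116 ≈ -0.99299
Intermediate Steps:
Q(X) = 7 (Q(X) = 7 - (X - X) = 7 - 1*0 = 7 + 0 = 7)
(-31804 + J(l, Q(5)))/(6142 + 25974) = (-31804 - 87)/(6142 + 25974) = -31891/32116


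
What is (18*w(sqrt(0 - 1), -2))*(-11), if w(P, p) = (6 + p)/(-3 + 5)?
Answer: -396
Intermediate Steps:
w(P, p) = 3 + p/2 (w(P, p) = (6 + p)/2 = (6 + p)*(1/2) = 3 + p/2)
(18*w(sqrt(0 - 1), -2))*(-11) = (18*(3 + (1/2)*(-2)))*(-11) = (18*(3 - 1))*(-11) = (18*2)*(-11) = 36*(-11) = -396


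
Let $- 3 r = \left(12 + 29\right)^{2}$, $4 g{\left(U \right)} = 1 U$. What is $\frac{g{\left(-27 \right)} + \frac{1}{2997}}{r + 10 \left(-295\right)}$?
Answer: $\frac{80915}{42081876} \approx 0.0019228$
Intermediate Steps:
$g{\left(U \right)} = \frac{U}{4}$ ($g{\left(U \right)} = \frac{1 U}{4} = \frac{U}{4}$)
$r = - \frac{1681}{3}$ ($r = - \frac{\left(12 + 29\right)^{2}}{3} = - \frac{41^{2}}{3} = \left(- \frac{1}{3}\right) 1681 = - \frac{1681}{3} \approx -560.33$)
$\frac{g{\left(-27 \right)} + \frac{1}{2997}}{r + 10 \left(-295\right)} = \frac{\frac{1}{4} \left(-27\right) + \frac{1}{2997}}{- \frac{1681}{3} + 10 \left(-295\right)} = \frac{- \frac{27}{4} + \frac{1}{2997}}{- \frac{1681}{3} - 2950} = - \frac{80915}{11988 \left(- \frac{10531}{3}\right)} = \left(- \frac{80915}{11988}\right) \left(- \frac{3}{10531}\right) = \frac{80915}{42081876}$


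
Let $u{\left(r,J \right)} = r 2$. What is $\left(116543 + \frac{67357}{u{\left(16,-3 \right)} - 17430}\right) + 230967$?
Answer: $\frac{6045911623}{17398} \approx 3.4751 \cdot 10^{5}$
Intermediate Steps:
$u{\left(r,J \right)} = 2 r$
$\left(116543 + \frac{67357}{u{\left(16,-3 \right)} - 17430}\right) + 230967 = \left(116543 + \frac{67357}{2 \cdot 16 - 17430}\right) + 230967 = \left(116543 + \frac{67357}{32 - 17430}\right) + 230967 = \left(116543 + \frac{67357}{-17398}\right) + 230967 = \left(116543 + 67357 \left(- \frac{1}{17398}\right)\right) + 230967 = \left(116543 - \frac{67357}{17398}\right) + 230967 = \frac{2027547757}{17398} + 230967 = \frac{6045911623}{17398}$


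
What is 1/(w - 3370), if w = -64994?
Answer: -1/68364 ≈ -1.4628e-5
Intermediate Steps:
1/(w - 3370) = 1/(-64994 - 3370) = 1/(-68364) = -1/68364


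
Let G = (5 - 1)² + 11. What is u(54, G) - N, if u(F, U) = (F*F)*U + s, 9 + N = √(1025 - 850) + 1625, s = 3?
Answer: 77119 - 5*√7 ≈ 77106.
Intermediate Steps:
G = 27 (G = 4² + 11 = 16 + 11 = 27)
N = 1616 + 5*√7 (N = -9 + (√(1025 - 850) + 1625) = -9 + (√175 + 1625) = -9 + (5*√7 + 1625) = -9 + (1625 + 5*√7) = 1616 + 5*√7 ≈ 1629.2)
u(F, U) = 3 + U*F² (u(F, U) = (F*F)*U + 3 = F²*U + 3 = U*F² + 3 = 3 + U*F²)
u(54, G) - N = (3 + 27*54²) - (1616 + 5*√7) = (3 + 27*2916) + (-1616 - 5*√7) = (3 + 78732) + (-1616 - 5*√7) = 78735 + (-1616 - 5*√7) = 77119 - 5*√7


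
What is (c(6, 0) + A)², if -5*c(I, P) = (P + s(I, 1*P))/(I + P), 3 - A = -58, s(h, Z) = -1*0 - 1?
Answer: 3352561/900 ≈ 3725.1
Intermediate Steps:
s(h, Z) = -1 (s(h, Z) = 0 - 1 = -1)
A = 61 (A = 3 - 1*(-58) = 3 + 58 = 61)
c(I, P) = -(-1 + P)/(5*(I + P)) (c(I, P) = -(P - 1)/(5*(I + P)) = -(-1 + P)/(5*(I + P)))
(c(6, 0) + A)² = ((1 - 1*0)/(5*(6 + 0)) + 61)² = ((⅕)*(1 + 0)/6 + 61)² = ((⅕)*(⅙)*1 + 61)² = (1/30 + 61)² = (1831/30)² = 3352561/900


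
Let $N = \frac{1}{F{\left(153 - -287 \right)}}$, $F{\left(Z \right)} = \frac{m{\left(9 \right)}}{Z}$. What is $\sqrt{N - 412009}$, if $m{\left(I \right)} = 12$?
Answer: $\frac{i \sqrt{3707751}}{3} \approx 641.85 i$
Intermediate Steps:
$F{\left(Z \right)} = \frac{12}{Z}$
$N = \frac{110}{3}$ ($N = \frac{1}{12 \frac{1}{153 - -287}} = \frac{1}{12 \frac{1}{153 + 287}} = \frac{1}{12 \cdot \frac{1}{440}} = \frac{1}{\frac{3}{110}} = \frac{110}{3} \approx 36.667$)
$\sqrt{N - 412009} = \sqrt{\frac{110}{3} - 412009} = \sqrt{- \frac{1235917}{3}} = \frac{i \sqrt{3707751}}{3}$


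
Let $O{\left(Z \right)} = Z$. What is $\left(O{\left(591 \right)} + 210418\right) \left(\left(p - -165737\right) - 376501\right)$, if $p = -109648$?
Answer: $-67609815708$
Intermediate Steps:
$\left(O{\left(591 \right)} + 210418\right) \left(\left(p - -165737\right) - 376501\right) = \left(591 + 210418\right) \left(\left(-109648 - -165737\right) - 376501\right) = 211009 \left(\left(-109648 + 165737\right) - 376501\right) = 211009 \left(56089 - 376501\right) = 211009 \left(-320412\right) = -67609815708$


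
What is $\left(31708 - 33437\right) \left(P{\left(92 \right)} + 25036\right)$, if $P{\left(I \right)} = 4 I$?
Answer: $-43923516$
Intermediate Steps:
$\left(31708 - 33437\right) \left(P{\left(92 \right)} + 25036\right) = \left(31708 - 33437\right) \left(4 \cdot 92 + 25036\right) = - 1729 \left(368 + 25036\right) = \left(-1729\right) 25404 = -43923516$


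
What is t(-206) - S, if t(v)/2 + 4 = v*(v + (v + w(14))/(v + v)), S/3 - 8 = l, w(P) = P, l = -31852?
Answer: 180204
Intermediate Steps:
S = -95532 (S = 24 + 3*(-31852) = 24 - 95556 = -95532)
t(v) = -8 + 2*v*(v + (14 + v)/(2*v)) (t(v) = -8 + 2*(v*(v + (v + 14)/(v + v))) = -8 + 2*(v*(v + (14 + v)/((2*v)))) = -8 + 2*(v*(v + (14 + v)*(1/(2*v)))) = -8 + 2*(v*(v + (14 + v)/(2*v))) = -8 + 2*v*(v + (14 + v)/(2*v)))
t(-206) - S = (6 - 206 + 2*(-206)²) - 1*(-95532) = (6 - 206 + 2*42436) + 95532 = (6 - 206 + 84872) + 95532 = 84672 + 95532 = 180204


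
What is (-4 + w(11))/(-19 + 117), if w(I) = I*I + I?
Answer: 64/49 ≈ 1.3061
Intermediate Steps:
w(I) = I + I**2 (w(I) = I**2 + I = I + I**2)
(-4 + w(11))/(-19 + 117) = (-4 + 11*(1 + 11))/(-19 + 117) = (-4 + 11*12)/98 = (-4 + 132)*(1/98) = 128*(1/98) = 64/49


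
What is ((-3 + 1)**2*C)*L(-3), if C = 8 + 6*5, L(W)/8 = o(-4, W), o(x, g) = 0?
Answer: 0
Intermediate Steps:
L(W) = 0 (L(W) = 8*0 = 0)
C = 38 (C = 8 + 30 = 38)
((-3 + 1)**2*C)*L(-3) = ((-3 + 1)**2*38)*0 = ((-2)**2*38)*0 = (4*38)*0 = 152*0 = 0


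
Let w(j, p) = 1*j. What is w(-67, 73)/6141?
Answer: -67/6141 ≈ -0.010910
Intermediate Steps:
w(j, p) = j
w(-67, 73)/6141 = -67/6141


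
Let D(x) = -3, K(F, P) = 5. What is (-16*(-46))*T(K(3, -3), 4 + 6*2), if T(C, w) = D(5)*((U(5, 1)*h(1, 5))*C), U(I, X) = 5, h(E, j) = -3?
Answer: 165600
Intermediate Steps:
T(C, w) = 45*C (T(C, w) = -3*5*(-3)*C = -(-45)*C = 45*C)
(-16*(-46))*T(K(3, -3), 4 + 6*2) = (-16*(-46))*(45*5) = 736*225 = 165600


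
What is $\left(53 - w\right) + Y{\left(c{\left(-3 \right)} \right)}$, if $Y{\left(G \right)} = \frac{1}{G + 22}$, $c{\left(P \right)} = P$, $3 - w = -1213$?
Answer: $- \frac{22096}{19} \approx -1162.9$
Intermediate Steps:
$w = 1216$ ($w = 3 - -1213 = 3 + 1213 = 1216$)
$Y{\left(G \right)} = \frac{1}{22 + G}$
$\left(53 - w\right) + Y{\left(c{\left(-3 \right)} \right)} = \left(53 - 1216\right) + \frac{1}{22 - 3} = \left(53 - 1216\right) + \frac{1}{19} = -1163 + \frac{1}{19} = - \frac{22096}{19}$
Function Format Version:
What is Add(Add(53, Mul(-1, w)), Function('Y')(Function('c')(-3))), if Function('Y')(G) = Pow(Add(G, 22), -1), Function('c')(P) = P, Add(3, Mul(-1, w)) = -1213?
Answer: Rational(-22096, 19) ≈ -1162.9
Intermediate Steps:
w = 1216 (w = Add(3, Mul(-1, -1213)) = Add(3, 1213) = 1216)
Function('Y')(G) = Pow(Add(22, G), -1)
Add(Add(53, Mul(-1, w)), Function('Y')(Function('c')(-3))) = Add(Add(53, Mul(-1, 1216)), Pow(Add(22, -3), -1)) = Add(Add(53, -1216), Pow(19, -1)) = Add(-1163, Rational(1, 19)) = Rational(-22096, 19)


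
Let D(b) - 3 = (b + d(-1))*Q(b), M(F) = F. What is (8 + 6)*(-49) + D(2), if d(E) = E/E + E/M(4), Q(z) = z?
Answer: -1355/2 ≈ -677.50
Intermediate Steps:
d(E) = 1 + E/4 (d(E) = E/E + E/4 = 1 + E*(1/4) = 1 + E/4)
D(b) = 3 + b*(3/4 + b) (D(b) = 3 + (b + (1 + (1/4)*(-1)))*b = 3 + (b + (1 - 1/4))*b = 3 + (b + 3/4)*b = 3 + (3/4 + b)*b = 3 + b*(3/4 + b))
(8 + 6)*(-49) + D(2) = (8 + 6)*(-49) + (3 + 2**2 + (3/4)*2) = 14*(-49) + (3 + 4 + 3/2) = -686 + 17/2 = -1355/2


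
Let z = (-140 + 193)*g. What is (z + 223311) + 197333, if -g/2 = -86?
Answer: 429760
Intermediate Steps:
g = 172 (g = -2*(-86) = 172)
z = 9116 (z = (-140 + 193)*172 = 53*172 = 9116)
(z + 223311) + 197333 = (9116 + 223311) + 197333 = 232427 + 197333 = 429760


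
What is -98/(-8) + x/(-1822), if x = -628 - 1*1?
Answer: 45897/3644 ≈ 12.595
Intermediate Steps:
x = -629 (x = -628 - 1 = -629)
-98/(-8) + x/(-1822) = -98/(-8) - 629/(-1822) = -98*(-⅛) - 629*(-1/1822) = 49/4 + 629/1822 = 45897/3644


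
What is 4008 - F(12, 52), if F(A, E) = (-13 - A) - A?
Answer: 4045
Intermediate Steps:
F(A, E) = -13 - 2*A
4008 - F(12, 52) = 4008 - (-13 - 2*12) = 4008 - (-13 - 24) = 4008 - 1*(-37) = 4008 + 37 = 4045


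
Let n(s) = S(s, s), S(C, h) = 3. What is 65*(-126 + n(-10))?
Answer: -7995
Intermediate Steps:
n(s) = 3
65*(-126 + n(-10)) = 65*(-126 + 3) = 65*(-123) = -7995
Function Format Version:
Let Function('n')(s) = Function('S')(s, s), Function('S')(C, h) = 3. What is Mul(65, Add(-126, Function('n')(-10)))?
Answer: -7995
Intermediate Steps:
Function('n')(s) = 3
Mul(65, Add(-126, Function('n')(-10))) = Mul(65, Add(-126, 3)) = Mul(65, -123) = -7995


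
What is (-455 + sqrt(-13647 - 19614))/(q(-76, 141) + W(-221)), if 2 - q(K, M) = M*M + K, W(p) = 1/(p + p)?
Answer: 201110/8752927 - 442*I*sqrt(33261)/8752927 ≈ 0.022976 - 0.0092095*I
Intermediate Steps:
W(p) = 1/(2*p)
q(K, M) = 2 - K - M**2 (q(K, M) = 2 - (M*M + K) = 2 - (M**2 + K) = 2 - (K + M**2) = 2 + (-K - M**2) = 2 - K - M**2)
(-455 + sqrt(-13647 - 19614))/(q(-76, 141) + W(-221)) = (-455 + sqrt(-13647 - 19614))/((2 - 1*(-76) - 1*141**2) + (1/2)/(-221)) = (-455 + sqrt(-33261))/((2 + 76 - 1*19881) + (1/2)*(-1/221)) = (-455 + I*sqrt(33261))/((2 + 76 - 19881) - 1/442) = (-455 + I*sqrt(33261))/(-19803 - 1/442) = (-455 + I*sqrt(33261))/(-8752927/442) = (-455 + I*sqrt(33261))*(-442/8752927) = 201110/8752927 - 442*I*sqrt(33261)/8752927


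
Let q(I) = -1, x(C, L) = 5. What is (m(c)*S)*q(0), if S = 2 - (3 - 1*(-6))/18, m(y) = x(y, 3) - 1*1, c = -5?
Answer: -6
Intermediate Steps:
m(y) = 4 (m(y) = 5 - 1*1 = 5 - 1 = 4)
S = 3/2 (S = 2 - (3 + 6)/18 = 2 - 9/18 = 2 - 1*½ = 2 - ½ = 3/2 ≈ 1.5000)
(m(c)*S)*q(0) = (4*(3/2))*(-1) = 6*(-1) = -6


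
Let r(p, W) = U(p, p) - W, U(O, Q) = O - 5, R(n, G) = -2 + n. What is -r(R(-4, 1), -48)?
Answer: -37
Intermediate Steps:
U(O, Q) = -5 + O
r(p, W) = -5 + p - W (r(p, W) = (-5 + p) - W = -5 + p - W)
-r(R(-4, 1), -48) = -(-5 + (-2 - 4) - 1*(-48)) = -(-5 - 6 + 48) = -1*37 = -37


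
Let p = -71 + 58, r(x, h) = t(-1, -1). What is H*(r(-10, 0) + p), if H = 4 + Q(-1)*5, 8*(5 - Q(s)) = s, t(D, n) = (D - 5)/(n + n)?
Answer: -1185/4 ≈ -296.25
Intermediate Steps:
t(D, n) = (-5 + D)/(2*n) (t(D, n) = (-5 + D)/((2*n)) = (-5 + D)*(1/(2*n)) = (-5 + D)/(2*n))
Q(s) = 5 - s/8
r(x, h) = 3 (r(x, h) = (½)*(-5 - 1)/(-1) = (½)*(-1)*(-6) = 3)
p = -13
H = 237/8 (H = 4 + (5 - ⅛*(-1))*5 = 4 + (5 + ⅛)*5 = 4 + (41/8)*5 = 4 + 205/8 = 237/8 ≈ 29.625)
H*(r(-10, 0) + p) = 237*(3 - 13)/8 = (237/8)*(-10) = -1185/4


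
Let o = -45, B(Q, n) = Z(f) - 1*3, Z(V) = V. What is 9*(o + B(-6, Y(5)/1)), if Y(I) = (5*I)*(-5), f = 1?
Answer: -423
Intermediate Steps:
Y(I) = -25*I
B(Q, n) = -2 (B(Q, n) = 1 - 1*3 = 1 - 3 = -2)
9*(o + B(-6, Y(5)/1)) = 9*(-45 - 2) = 9*(-47) = -423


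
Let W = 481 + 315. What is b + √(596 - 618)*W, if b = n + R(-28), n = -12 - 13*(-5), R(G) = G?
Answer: 25 + 796*I*√22 ≈ 25.0 + 3733.6*I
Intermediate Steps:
n = 53 (n = -12 + 65 = 53)
W = 796
b = 25 (b = 53 - 28 = 25)
b + √(596 - 618)*W = 25 + √(596 - 618)*796 = 25 + √(-22)*796 = 25 + (I*√22)*796 = 25 + 796*I*√22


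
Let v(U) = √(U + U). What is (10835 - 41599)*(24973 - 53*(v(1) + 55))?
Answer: -678592312 + 1630492*√2 ≈ -6.7629e+8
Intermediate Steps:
v(U) = √2*√U (v(U) = √(2*U) = √2*√U)
(10835 - 41599)*(24973 - 53*(v(1) + 55)) = (10835 - 41599)*(24973 - 53*(√2*√1 + 55)) = -30764*(24973 - 53*(√2*1 + 55)) = -30764*(24973 - 53*(√2 + 55)) = -30764*(24973 - 53*(55 + √2)) = -30764*(24973 + (-2915 - 53*√2)) = -30764*(22058 - 53*√2) = -678592312 + 1630492*√2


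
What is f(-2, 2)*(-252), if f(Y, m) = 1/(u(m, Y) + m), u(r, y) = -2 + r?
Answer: -126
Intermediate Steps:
f(Y, m) = 1/(-2 + 2*m) (f(Y, m) = 1/((-2 + m) + m) = 1/(-2 + 2*m))
f(-2, 2)*(-252) = (1/(2*(-1 + 2)))*(-252) = ((½)/1)*(-252) = ((½)*1)*(-252) = (½)*(-252) = -126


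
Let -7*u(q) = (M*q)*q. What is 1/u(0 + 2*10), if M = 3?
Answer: -7/1200 ≈ -0.0058333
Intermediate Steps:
u(q) = -3*q²/7 (u(q) = -3*q*q/7 = -3*q²/7)
1/u(0 + 2*10) = 1/(-3*(0 + 2*10)²/7) = 1/(-3*(0 + 20)²/7) = 1/(-3/7*20²) = 1/(-3/7*400) = 1/(-1200/7) = -7/1200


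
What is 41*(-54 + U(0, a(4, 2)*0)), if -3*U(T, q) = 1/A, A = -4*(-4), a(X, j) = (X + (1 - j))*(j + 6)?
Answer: -106313/48 ≈ -2214.9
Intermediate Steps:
a(X, j) = (6 + j)*(1 + X - j) (a(X, j) = (1 + X - j)*(6 + j) = (6 + j)*(1 + X - j))
A = 16
U(T, q) = -1/48 (U(T, q) = -⅓/16 = -⅓*1/16 = -1/48)
41*(-54 + U(0, a(4, 2)*0)) = 41*(-54 - 1/48) = 41*(-2593/48) = -106313/48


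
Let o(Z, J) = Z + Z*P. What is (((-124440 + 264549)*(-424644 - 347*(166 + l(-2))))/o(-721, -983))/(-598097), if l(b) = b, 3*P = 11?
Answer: -101204653752/3018595559 ≈ -33.527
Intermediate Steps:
P = 11/3 (P = (1/3)*11 = 11/3 ≈ 3.6667)
o(Z, J) = 14*Z/3 (o(Z, J) = Z + Z*(11/3) = Z + 11*Z/3 = 14*Z/3)
(((-124440 + 264549)*(-424644 - 347*(166 + l(-2))))/o(-721, -983))/(-598097) = (((-124440 + 264549)*(-424644 - 347*(166 - 2)))/(((14/3)*(-721))))/(-598097) = ((140109*(-424644 - 347*164))/(-10094/3))*(-1/598097) = ((140109*(-424644 - 56908))*(-3/10094))*(-1/598097) = ((140109*(-481552))*(-3/10094))*(-1/598097) = -67469769168*(-3/10094)*(-1/598097) = (101204653752/5047)*(-1/598097) = -101204653752/3018595559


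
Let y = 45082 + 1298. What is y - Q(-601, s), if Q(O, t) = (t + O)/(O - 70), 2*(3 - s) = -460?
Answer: 31120612/671 ≈ 46379.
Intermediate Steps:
s = 233 (s = 3 - ½*(-460) = 3 + 230 = 233)
Q(O, t) = (O + t)/(-70 + O)
y = 46380
y - Q(-601, s) = 46380 - (-601 + 233)/(-70 - 601) = 46380 - (-368)/(-671) = 46380 - (-1)*(-368)/671 = 46380 - 1*368/671 = 46380 - 368/671 = 31120612/671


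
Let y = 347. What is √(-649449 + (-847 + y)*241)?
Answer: I*√769949 ≈ 877.47*I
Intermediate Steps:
√(-649449 + (-847 + y)*241) = √(-649449 + (-847 + 347)*241) = √(-649449 - 500*241) = √(-649449 - 120500) = √(-769949) = I*√769949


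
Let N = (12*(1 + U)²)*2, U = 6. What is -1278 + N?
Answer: -102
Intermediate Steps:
N = 1176 (N = (12*(1 + 6)²)*2 = (12*7²)*2 = (12*49)*2 = 588*2 = 1176)
-1278 + N = -1278 + 1176 = -102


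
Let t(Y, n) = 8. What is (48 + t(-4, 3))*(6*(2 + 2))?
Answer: 1344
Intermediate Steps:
(48 + t(-4, 3))*(6*(2 + 2)) = (48 + 8)*(6*(2 + 2)) = 56*(6*4) = 56*24 = 1344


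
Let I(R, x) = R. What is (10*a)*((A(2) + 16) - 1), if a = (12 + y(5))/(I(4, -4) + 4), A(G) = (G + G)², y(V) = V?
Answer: 2635/4 ≈ 658.75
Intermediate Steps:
A(G) = 4*G² (A(G) = (2*G)² = 4*G²)
a = 17/8 (a = (12 + 5)/(4 + 4) = 17/8 ≈ 2.1250)
(10*a)*((A(2) + 16) - 1) = (10*(17/8))*((4*2² + 16) - 1) = 85*((4*4 + 16) - 1)/4 = 85*((16 + 16) - 1)/4 = 85*(32 - 1)/4 = (85/4)*31 = 2635/4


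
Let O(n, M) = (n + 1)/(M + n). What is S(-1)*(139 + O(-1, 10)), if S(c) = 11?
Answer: 1529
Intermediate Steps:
O(n, M) = (1 + n)/(M + n)
S(-1)*(139 + O(-1, 10)) = 11*(139 + (1 - 1)/(10 - 1)) = 11*(139 + 0/9) = 11*(139 + (⅑)*0) = 11*(139 + 0) = 11*139 = 1529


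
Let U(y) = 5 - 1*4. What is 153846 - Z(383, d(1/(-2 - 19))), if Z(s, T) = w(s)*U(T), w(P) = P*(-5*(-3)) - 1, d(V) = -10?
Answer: 148102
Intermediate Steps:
U(y) = 1 (U(y) = 5 - 4 = 1)
w(P) = -1 + 15*P (w(P) = P*15 - 1 = 15*P - 1 = -1 + 15*P)
Z(s, T) = -1 + 15*s (Z(s, T) = (-1 + 15*s)*1 = -1 + 15*s)
153846 - Z(383, d(1/(-2 - 19))) = 153846 - (-1 + 15*383) = 153846 - (-1 + 5745) = 153846 - 1*5744 = 153846 - 5744 = 148102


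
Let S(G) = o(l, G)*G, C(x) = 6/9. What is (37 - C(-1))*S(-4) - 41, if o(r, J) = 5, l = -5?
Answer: -2303/3 ≈ -767.67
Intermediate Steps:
C(x) = 2/3 (C(x) = 6*(1/9) = 2/3)
S(G) = 5*G
(37 - C(-1))*S(-4) - 41 = (37 - 1*2/3)*(5*(-4)) - 41 = (37 - 2/3)*(-20) - 41 = (109/3)*(-20) - 41 = -2180/3 - 41 = -2303/3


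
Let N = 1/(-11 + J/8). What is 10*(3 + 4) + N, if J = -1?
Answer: 6222/89 ≈ 69.910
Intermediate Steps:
N = -8/89 (N = 1/(-11 - 1/8) = 1/(-11 - 1*⅛) = 1/(-11 - ⅛) = 1/(-89/8) = -8/89 ≈ -0.089888)
10*(3 + 4) + N = 10*(3 + 4) - 8/89 = 10*7 - 8/89 = 70 - 8/89 = 6222/89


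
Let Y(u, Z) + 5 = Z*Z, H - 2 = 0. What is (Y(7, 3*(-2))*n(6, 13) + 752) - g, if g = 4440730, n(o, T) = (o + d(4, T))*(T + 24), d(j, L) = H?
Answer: -4430802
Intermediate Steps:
H = 2 (H = 2 + 0 = 2)
d(j, L) = 2
Y(u, Z) = -5 + Z**2 (Y(u, Z) = -5 + Z*Z = -5 + Z**2)
n(o, T) = (2 + o)*(24 + T) (n(o, T) = (o + 2)*(T + 24) = (2 + o)*(24 + T))
(Y(7, 3*(-2))*n(6, 13) + 752) - g = ((-5 + (3*(-2))**2)*(48 + 2*13 + 24*6 + 13*6) + 752) - 1*4440730 = ((-5 + (-6)**2)*(48 + 26 + 144 + 78) + 752) - 4440730 = ((-5 + 36)*296 + 752) - 4440730 = (31*296 + 752) - 4440730 = (9176 + 752) - 4440730 = 9928 - 4440730 = -4430802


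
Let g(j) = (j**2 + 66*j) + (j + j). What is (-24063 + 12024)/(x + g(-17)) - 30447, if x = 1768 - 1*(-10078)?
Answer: -334289652/10979 ≈ -30448.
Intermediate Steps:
g(j) = j**2 + 68*j (g(j) = (j**2 + 66*j) + 2*j = j**2 + 68*j)
x = 11846 (x = 1768 + 10078 = 11846)
(-24063 + 12024)/(x + g(-17)) - 30447 = (-24063 + 12024)/(11846 - 17*(68 - 17)) - 30447 = -12039/(11846 - 17*51) - 30447 = -12039/(11846 - 867) - 30447 = -12039/10979 - 30447 = -334289652/10979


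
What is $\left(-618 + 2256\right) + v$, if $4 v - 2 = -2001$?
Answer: $\frac{4553}{4} \approx 1138.3$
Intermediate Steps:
$v = - \frac{1999}{4}$ ($v = \frac{1}{2} + \frac{1}{4} \left(-2001\right) = \frac{1}{2} - \frac{2001}{4} = - \frac{1999}{4} \approx -499.75$)
$\left(-618 + 2256\right) + v = \left(-618 + 2256\right) - \frac{1999}{4} = 1638 - \frac{1999}{4} = \frac{4553}{4}$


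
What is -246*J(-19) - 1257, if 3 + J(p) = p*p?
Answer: -89325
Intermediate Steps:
J(p) = -3 + p² (J(p) = -3 + p*p = -3 + p²)
-246*J(-19) - 1257 = -246*(-3 + (-19)²) - 1257 = -246*(-3 + 361) - 1257 = -246*358 - 1257 = -88068 - 1257 = -89325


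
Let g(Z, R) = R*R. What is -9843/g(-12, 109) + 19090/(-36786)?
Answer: -294446444/218527233 ≈ -1.3474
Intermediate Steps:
g(Z, R) = R²
-9843/g(-12, 109) + 19090/(-36786) = -9843/(109²) + 19090/(-36786) = -9843/11881 + 19090*(-1/36786) = -9843*1/11881 - 9545/18393 = -9843/11881 - 9545/18393 = -294446444/218527233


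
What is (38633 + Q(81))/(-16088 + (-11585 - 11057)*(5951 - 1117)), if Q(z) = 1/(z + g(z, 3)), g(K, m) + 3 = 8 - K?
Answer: -96583/273668790 ≈ -0.00035292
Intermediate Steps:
g(K, m) = 5 - K (g(K, m) = -3 + (8 - K) = 5 - K)
Q(z) = ⅕ (Q(z) = 1/(z + (5 - z)) = 1/5 = ⅕)
(38633 + Q(81))/(-16088 + (-11585 - 11057)*(5951 - 1117)) = (38633 + ⅕)/(-16088 + (-11585 - 11057)*(5951 - 1117)) = 193166/(5*(-16088 - 22642*4834)) = 193166/(5*(-16088 - 109451428)) = (193166/5)/(-109467516) = (193166/5)*(-1/109467516) = -96583/273668790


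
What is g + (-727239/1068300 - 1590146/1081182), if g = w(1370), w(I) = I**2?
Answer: 120437065868469539/64168151700 ≈ 1.8769e+6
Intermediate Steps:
g = 1876900 (g = 1370**2 = 1876900)
g + (-727239/1068300 - 1590146/1081182) = 1876900 + (-727239/1068300 - 1590146/1081182) = 1876900 + (-727239*1/1068300 - 1590146*1/1081182) = 1876900 + (-242413/356100 - 795073/540591) = 1876900 - 138057260461/64168151700 = 120437065868469539/64168151700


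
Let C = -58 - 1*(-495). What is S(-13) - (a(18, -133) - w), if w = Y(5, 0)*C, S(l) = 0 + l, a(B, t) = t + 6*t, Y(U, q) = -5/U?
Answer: 481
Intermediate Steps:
a(B, t) = 7*t
C = 437 (C = -58 + 495 = 437)
S(l) = l
w = -437 (w = -5/5*437 = -5*⅕*437 = -1*437 = -437)
S(-13) - (a(18, -133) - w) = -13 - (7*(-133) - 1*(-437)) = -13 - (-931 + 437) = -13 - 1*(-494) = -13 + 494 = 481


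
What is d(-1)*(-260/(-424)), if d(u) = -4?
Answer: -130/53 ≈ -2.4528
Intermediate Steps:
d(-1)*(-260/(-424)) = -(-1040)/(-424) = -(-1040)*(-1)/424 = -4*65/106 = -130/53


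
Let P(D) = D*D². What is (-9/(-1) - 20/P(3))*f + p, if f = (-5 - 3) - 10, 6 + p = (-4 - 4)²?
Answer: -272/3 ≈ -90.667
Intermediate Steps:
p = 58 (p = -6 + (-4 - 4)² = -6 + (-8)² = -6 + 64 = 58)
P(D) = D³
f = -18 (f = -8 - 10 = -18)
(-9/(-1) - 20/P(3))*f + p = (-9/(-1) - 20/(3³))*(-18) + 58 = (-9*(-1) - 20/27)*(-18) + 58 = (9 - 20*1/27)*(-18) + 58 = (9 - 20/27)*(-18) + 58 = (223/27)*(-18) + 58 = -446/3 + 58 = -272/3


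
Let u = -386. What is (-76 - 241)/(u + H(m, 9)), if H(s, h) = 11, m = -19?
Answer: 317/375 ≈ 0.84533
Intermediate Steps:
(-76 - 241)/(u + H(m, 9)) = (-76 - 241)/(-386 + 11) = -317/(-375) = -317*(-1/375) = 317/375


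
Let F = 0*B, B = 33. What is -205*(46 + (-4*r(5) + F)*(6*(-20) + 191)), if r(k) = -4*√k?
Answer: -9430 - 232880*√5 ≈ -5.3017e+5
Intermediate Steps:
F = 0 (F = 0*33 = 0)
-205*(46 + (-4*r(5) + F)*(6*(-20) + 191)) = -205*(46 + (-(-16)*√5 + 0)*(6*(-20) + 191)) = -205*(46 + (16*√5 + 0)*(-120 + 191)) = -205*(46 + (16*√5)*71) = -205*(46 + 1136*√5) = -9430 - 232880*√5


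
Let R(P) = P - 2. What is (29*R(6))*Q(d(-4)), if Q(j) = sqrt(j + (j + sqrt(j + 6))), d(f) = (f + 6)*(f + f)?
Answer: 116*sqrt(-32 + I*sqrt(10)) ≈ 32.384 + 656.99*I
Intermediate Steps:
R(P) = -2 + P
d(f) = 2*f*(6 + f) (d(f) = (6 + f)*(2*f) = 2*f*(6 + f))
Q(j) = sqrt(sqrt(6 + j) + 2*j) (Q(j) = sqrt(j + (j + sqrt(6 + j))) = sqrt(sqrt(6 + j) + 2*j))
(29*R(6))*Q(d(-4)) = (29*(-2 + 6))*sqrt(sqrt(6 + 2*(-4)*(6 - 4)) + 2*(2*(-4)*(6 - 4))) = (29*4)*sqrt(sqrt(6 + 2*(-4)*2) + 2*(2*(-4)*2)) = 116*sqrt(sqrt(6 - 16) + 2*(-16)) = 116*sqrt(sqrt(-10) - 32) = 116*sqrt(I*sqrt(10) - 32) = 116*sqrt(-32 + I*sqrt(10))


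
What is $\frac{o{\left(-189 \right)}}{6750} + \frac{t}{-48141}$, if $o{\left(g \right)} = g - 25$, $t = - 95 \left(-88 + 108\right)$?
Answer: $\frac{5191}{668625} \approx 0.0077637$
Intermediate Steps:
$t = -1900$ ($t = \left(-95\right) 20 = -1900$)
$o{\left(g \right)} = -25 + g$ ($o{\left(g \right)} = g - 25 = -25 + g$)
$\frac{o{\left(-189 \right)}}{6750} + \frac{t}{-48141} = \frac{-25 - 189}{6750} - \frac{1900}{-48141} = \left(-214\right) \frac{1}{6750} - - \frac{1900}{48141} = - \frac{107}{3375} + \frac{1900}{48141} = \frac{5191}{668625}$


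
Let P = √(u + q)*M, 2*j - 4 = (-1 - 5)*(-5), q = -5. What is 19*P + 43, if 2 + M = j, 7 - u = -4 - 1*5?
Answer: 43 + 285*√11 ≈ 988.24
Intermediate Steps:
j = 17 (j = 2 + ((-1 - 5)*(-5))/2 = 2 + (-6*(-5))/2 = 2 + (½)*30 = 2 + 15 = 17)
u = 16 (u = 7 - (-4 - 1*5) = 7 - (-4 - 5) = 7 - 1*(-9) = 7 + 9 = 16)
M = 15 (M = -2 + 17 = 15)
P = 15*√11 (P = √(16 - 5)*15 = √11*15 = 15*√11 ≈ 49.749)
19*P + 43 = 19*(15*√11) + 43 = 285*√11 + 43 = 43 + 285*√11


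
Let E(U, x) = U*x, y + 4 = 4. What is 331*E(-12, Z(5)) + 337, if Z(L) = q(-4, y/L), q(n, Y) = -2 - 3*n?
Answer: -39383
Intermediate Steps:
y = 0 (y = -4 + 4 = 0)
Z(L) = 10 (Z(L) = -2 - 3*(-4) = -2 + 12 = 10)
331*E(-12, Z(5)) + 337 = 331*(-12*10) + 337 = 331*(-120) + 337 = -39720 + 337 = -39383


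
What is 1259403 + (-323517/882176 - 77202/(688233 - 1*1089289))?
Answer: 13924350333596799/11056311808 ≈ 1.2594e+6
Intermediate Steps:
1259403 + (-323517/882176 - 77202/(688233 - 1*1089289)) = 1259403 + (-323517*1/882176 - 77202/(688233 - 1089289)) = 1259403 + (-323517/882176 - 77202/(-401056)) = 1259403 + (-323517/882176 - 77202*(-1/401056)) = 1259403 + (-323517/882176 + 38601/200528) = 1259403 - 1926333825/11056311808 = 13924350333596799/11056311808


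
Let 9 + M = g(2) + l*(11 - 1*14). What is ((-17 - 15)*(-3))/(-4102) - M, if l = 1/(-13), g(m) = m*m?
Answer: 126538/26663 ≈ 4.7458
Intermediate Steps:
g(m) = m**2
l = -1/13 ≈ -0.076923
M = -62/13 (M = -9 + (2**2 - (11 - 1*14)/13) = -9 + (4 - (11 - 14)/13) = -9 + (4 - 1/13*(-3)) = -9 + (4 + 3/13) = -9 + 55/13 = -62/13 ≈ -4.7692)
((-17 - 15)*(-3))/(-4102) - M = ((-17 - 15)*(-3))/(-4102) - 1*(-62/13) = -32*(-3)*(-1/4102) + 62/13 = 96*(-1/4102) + 62/13 = -48/2051 + 62/13 = 126538/26663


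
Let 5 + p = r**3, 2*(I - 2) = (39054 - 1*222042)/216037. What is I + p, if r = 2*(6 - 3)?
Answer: 45924387/216037 ≈ 212.58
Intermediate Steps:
r = 6 (r = 2*3 = 6)
I = 340580/216037 (I = 2 + ((39054 - 1*222042)/216037)/2 = 2 + ((39054 - 222042)*(1/216037))/2 = 2 + (-182988*1/216037)/2 = 2 + (1/2)*(-182988/216037) = 2 - 91494/216037 = 340580/216037 ≈ 1.5765)
p = 211 (p = -5 + 6**3 = -5 + 216 = 211)
I + p = 340580/216037 + 211 = 45924387/216037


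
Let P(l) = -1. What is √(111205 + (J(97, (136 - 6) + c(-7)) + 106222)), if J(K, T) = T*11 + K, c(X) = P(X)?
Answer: 9*√2703 ≈ 467.91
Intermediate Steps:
c(X) = -1
J(K, T) = K + 11*T (J(K, T) = 11*T + K = K + 11*T)
√(111205 + (J(97, (136 - 6) + c(-7)) + 106222)) = √(111205 + ((97 + 11*((136 - 6) - 1)) + 106222)) = √(111205 + ((97 + 11*(130 - 1)) + 106222)) = √(111205 + ((97 + 11*129) + 106222)) = √(111205 + ((97 + 1419) + 106222)) = √(111205 + (1516 + 106222)) = √(111205 + 107738) = √218943 = 9*√2703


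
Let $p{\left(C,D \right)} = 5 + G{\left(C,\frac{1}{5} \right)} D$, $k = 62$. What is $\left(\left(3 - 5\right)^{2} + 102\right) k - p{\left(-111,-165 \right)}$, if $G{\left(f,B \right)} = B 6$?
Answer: $6765$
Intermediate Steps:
$G{\left(f,B \right)} = 6 B$
$p{\left(C,D \right)} = 5 + \frac{6 D}{5}$ ($p{\left(C,D \right)} = 5 + \frac{6}{5} D = 5 + 6 \cdot \frac{1}{5} D = 5 + \frac{6 D}{5}$)
$\left(\left(3 - 5\right)^{2} + 102\right) k - p{\left(-111,-165 \right)} = \left(\left(3 - 5\right)^{2} + 102\right) 62 - \left(5 + \frac{6}{5} \left(-165\right)\right) = \left(\left(-2\right)^{2} + 102\right) 62 - \left(5 - 198\right) = \left(4 + 102\right) 62 - -193 = 106 \cdot 62 + 193 = 6572 + 193 = 6765$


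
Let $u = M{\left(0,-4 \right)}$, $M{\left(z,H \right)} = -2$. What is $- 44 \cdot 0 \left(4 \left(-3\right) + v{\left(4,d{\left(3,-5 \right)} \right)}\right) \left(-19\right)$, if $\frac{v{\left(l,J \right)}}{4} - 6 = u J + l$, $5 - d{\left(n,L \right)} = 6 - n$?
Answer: $0$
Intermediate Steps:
$u = -2$
$d{\left(n,L \right)} = -1 + n$ ($d{\left(n,L \right)} = 5 - \left(6 - n\right) = 5 + \left(-6 + n\right) = -1 + n$)
$v{\left(l,J \right)} = 24 - 8 J + 4 l$ ($v{\left(l,J \right)} = 24 + 4 \left(- 2 J + l\right) = 24 + 4 \left(l - 2 J\right) = 24 - \left(- 4 l + 8 J\right) = 24 - 8 J + 4 l$)
$- 44 \cdot 0 \left(4 \left(-3\right) + v{\left(4,d{\left(3,-5 \right)} \right)}\right) \left(-19\right) = - 44 \cdot 0 \left(4 \left(-3\right) + \left(24 - 8 \left(-1 + 3\right) + 4 \cdot 4\right)\right) \left(-19\right) = - 44 \cdot 0 \left(-12 + \left(24 - 16 + 16\right)\right) \left(-19\right) = - 44 \cdot 0 \left(-12 + 24\right) \left(-19\right) = - 44 \cdot 0 \cdot 12 \left(-19\right) = \left(-44\right) 0 \left(-19\right) = 0 \left(-19\right) = 0$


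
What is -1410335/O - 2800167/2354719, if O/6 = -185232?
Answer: 208859418401/2617015858848 ≈ 0.079808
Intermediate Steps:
O = -1111392 (O = 6*(-185232) = -1111392)
-1410335/O - 2800167/2354719 = -1410335/(-1111392) - 2800167/2354719 = -1410335*(-1/1111392) - 2800167*1/2354719 = 1410335/1111392 - 2800167/2354719 = 208859418401/2617015858848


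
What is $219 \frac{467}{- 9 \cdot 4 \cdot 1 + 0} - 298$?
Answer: $- \frac{37667}{12} \approx -3138.9$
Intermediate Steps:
$219 \frac{467}{- 9 \cdot 4 \cdot 1 + 0} - 298 = 219 \frac{467}{\left(-9\right) 4 + 0} - 298 = 219 \frac{467}{-36 + 0} - 298 = 219 \frac{467}{-36} - 298 = 219 \cdot 467 \left(- \frac{1}{36}\right) - 298 = 219 \left(- \frac{467}{36}\right) - 298 = - \frac{34091}{12} - 298 = - \frac{37667}{12}$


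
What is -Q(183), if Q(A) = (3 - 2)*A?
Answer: -183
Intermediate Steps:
Q(A) = A (Q(A) = 1*A = A)
-Q(183) = -1*183 = -183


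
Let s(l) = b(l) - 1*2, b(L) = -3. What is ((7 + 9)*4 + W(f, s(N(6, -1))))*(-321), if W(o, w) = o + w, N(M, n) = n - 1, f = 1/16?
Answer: -303345/16 ≈ -18959.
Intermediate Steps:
f = 1/16 ≈ 0.062500
N(M, n) = -1 + n
s(l) = -5 (s(l) = -3 - 1*2 = -3 - 2 = -5)
((7 + 9)*4 + W(f, s(N(6, -1))))*(-321) = ((7 + 9)*4 + (1/16 - 5))*(-321) = (16*4 - 79/16)*(-321) = (64 - 79/16)*(-321) = (945/16)*(-321) = -303345/16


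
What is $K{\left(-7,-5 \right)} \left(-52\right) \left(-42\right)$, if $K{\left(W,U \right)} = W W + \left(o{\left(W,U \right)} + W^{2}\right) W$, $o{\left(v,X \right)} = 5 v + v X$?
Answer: $-642096$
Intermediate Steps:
$o{\left(v,X \right)} = 5 v + X v$
$K{\left(W,U \right)} = W^{2} + W \left(W^{2} + W \left(5 + U\right)\right)$ ($K{\left(W,U \right)} = W W + \left(W \left(5 + U\right) + W^{2}\right) W = W^{2} + \left(W^{2} + W \left(5 + U\right)\right) W = W^{2} + W \left(W^{2} + W \left(5 + U\right)\right)$)
$K{\left(-7,-5 \right)} \left(-52\right) \left(-42\right) = \left(-7\right)^{2} \left(6 - 5 - 7\right) \left(-52\right) \left(-42\right) = 49 \left(-6\right) \left(-52\right) \left(-42\right) = \left(-294\right) \left(-52\right) \left(-42\right) = 15288 \left(-42\right) = -642096$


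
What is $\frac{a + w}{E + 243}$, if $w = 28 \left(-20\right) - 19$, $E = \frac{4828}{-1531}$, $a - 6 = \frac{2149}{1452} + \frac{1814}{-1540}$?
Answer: $- \frac{44559000217}{18661358100} \approx -2.3878$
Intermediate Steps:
$a = \frac{320273}{50820}$ ($a = 6 + \left(\frac{2149}{1452} + \frac{1814}{-1540}\right) = 6 + \left(2149 \cdot \frac{1}{1452} + 1814 \left(- \frac{1}{1540}\right)\right) = 6 + \left(\frac{2149}{1452} - \frac{907}{770}\right) = 6 + \frac{15353}{50820} = \frac{320273}{50820} \approx 6.3021$)
$E = - \frac{4828}{1531}$ ($E = 4828 \left(- \frac{1}{1531}\right) = - \frac{4828}{1531} \approx -3.1535$)
$w = -579$ ($w = -560 - 19 = -579$)
$\frac{a + w}{E + 243} = \frac{\frac{320273}{50820} - 579}{- \frac{4828}{1531} + 243} = - \frac{29104507}{50820 \cdot \frac{367205}{1531}} = \left(- \frac{29104507}{50820}\right) \frac{1531}{367205} = - \frac{44559000217}{18661358100}$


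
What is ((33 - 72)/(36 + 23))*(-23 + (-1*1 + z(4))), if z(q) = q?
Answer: 780/59 ≈ 13.220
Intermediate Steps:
((33 - 72)/(36 + 23))*(-23 + (-1*1 + z(4))) = ((33 - 72)/(36 + 23))*(-23 + (-1*1 + 4)) = (-39/59)*(-23 + (-1 + 4)) = (-39*1/59)*(-23 + 3) = -39/59*(-20) = 780/59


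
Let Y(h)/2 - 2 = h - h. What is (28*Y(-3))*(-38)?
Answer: -4256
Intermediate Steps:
Y(h) = 4 (Y(h) = 4 + 2*(h - h) = 4 + 2*0 = 4 + 0 = 4)
(28*Y(-3))*(-38) = (28*4)*(-38) = 112*(-38) = -4256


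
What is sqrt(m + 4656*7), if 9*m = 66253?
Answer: sqrt(359581)/3 ≈ 199.88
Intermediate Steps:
m = 66253/9 (m = (1/9)*66253 = 66253/9 ≈ 7361.4)
sqrt(m + 4656*7) = sqrt(66253/9 + 4656*7) = sqrt(66253/9 + 32592) = sqrt(359581/9) = sqrt(359581)/3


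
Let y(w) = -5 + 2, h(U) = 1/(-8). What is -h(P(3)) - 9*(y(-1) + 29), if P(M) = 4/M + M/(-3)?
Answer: -1871/8 ≈ -233.88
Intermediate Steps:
P(M) = 4/M - M/3 (P(M) = 4/M + M*(-⅓) = 4/M - M/3)
h(U) = -⅛
y(w) = -3
-h(P(3)) - 9*(y(-1) + 29) = -1*(-⅛) - 9*(-3 + 29) = ⅛ - 9*26 = ⅛ - 234 = -1871/8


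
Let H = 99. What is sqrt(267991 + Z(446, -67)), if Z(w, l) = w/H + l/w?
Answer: sqrt(58053026196682)/14718 ≈ 517.68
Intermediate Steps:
Z(w, l) = w/99 + l/w
sqrt(267991 + Z(446, -67)) = sqrt(267991 + ((1/99)*446 - 67/446)) = sqrt(267991 + (446/99 - 67*1/446)) = sqrt(267991 + (446/99 - 67/446)) = sqrt(267991 + 192283/44154) = sqrt(11833066897/44154) = sqrt(58053026196682)/14718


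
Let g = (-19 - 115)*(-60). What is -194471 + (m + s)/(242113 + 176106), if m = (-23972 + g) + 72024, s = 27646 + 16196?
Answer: -81331367215/418219 ≈ -1.9447e+5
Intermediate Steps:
g = 8040 (g = -134*(-60) = 8040)
s = 43842
m = 56092 (m = (-23972 + 8040) + 72024 = -15932 + 72024 = 56092)
-194471 + (m + s)/(242113 + 176106) = -194471 + (56092 + 43842)/(242113 + 176106) = -194471 + 99934/418219 = -81331367215/418219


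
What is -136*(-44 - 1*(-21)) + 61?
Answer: 3189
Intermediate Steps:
-136*(-44 - 1*(-21)) + 61 = -136*(-44 + 21) + 61 = -136*(-23) + 61 = 3128 + 61 = 3189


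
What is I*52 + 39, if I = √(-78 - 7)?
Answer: 39 + 52*I*√85 ≈ 39.0 + 479.42*I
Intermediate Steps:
I = I*√85 (I = √(-85) = I*√85 ≈ 9.2195*I)
I*52 + 39 = (I*√85)*52 + 39 = 52*I*√85 + 39 = 39 + 52*I*√85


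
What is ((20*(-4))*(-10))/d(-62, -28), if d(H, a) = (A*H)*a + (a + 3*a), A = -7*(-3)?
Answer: 100/4543 ≈ 0.022012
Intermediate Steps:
A = 21
d(H, a) = 4*a + 21*H*a (d(H, a) = (21*H)*a + (a + 3*a) = 21*H*a + 4*a = 4*a + 21*H*a)
((20*(-4))*(-10))/d(-62, -28) = ((20*(-4))*(-10))/((-28*(4 + 21*(-62)))) = (-80*(-10))/((-28*(4 - 1302))) = 800/((-28*(-1298))) = 800/36344 = 800*(1/36344) = 100/4543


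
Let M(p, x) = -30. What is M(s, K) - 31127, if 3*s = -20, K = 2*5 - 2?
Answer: -31157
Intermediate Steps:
K = 8 (K = 10 - 2 = 8)
s = -20/3 (s = (⅓)*(-20) = -20/3 ≈ -6.6667)
M(s, K) - 31127 = -30 - 31127 = -31157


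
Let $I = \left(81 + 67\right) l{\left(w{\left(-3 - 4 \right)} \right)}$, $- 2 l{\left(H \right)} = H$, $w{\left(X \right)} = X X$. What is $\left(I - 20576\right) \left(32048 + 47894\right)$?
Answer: $-1934756284$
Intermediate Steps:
$w{\left(X \right)} = X^{2}$
$l{\left(H \right)} = - \frac{H}{2}$
$I = -3626$ ($I = \left(81 + 67\right) \left(- \frac{\left(-3 - 4\right)^{2}}{2}\right) = 148 \left(- \frac{\left(-3 - 4\right)^{2}}{2}\right) = 148 \left(- \frac{\left(-7\right)^{2}}{2}\right) = 148 \left(\left(- \frac{1}{2}\right) 49\right) = 148 \left(- \frac{49}{2}\right) = -3626$)
$\left(I - 20576\right) \left(32048 + 47894\right) = \left(-3626 - 20576\right) \left(32048 + 47894\right) = \left(-24202\right) 79942 = -1934756284$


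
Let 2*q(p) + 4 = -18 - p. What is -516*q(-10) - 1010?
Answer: 2086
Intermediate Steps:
q(p) = -11 - p/2 (q(p) = -2 + (-18 - p)/2 = -2 + (-9 - p/2) = -11 - p/2)
-516*q(-10) - 1010 = -516*(-11 - ½*(-10)) - 1010 = -516*(-11 + 5) - 1010 = -516*(-6) - 1010 = 3096 - 1010 = 2086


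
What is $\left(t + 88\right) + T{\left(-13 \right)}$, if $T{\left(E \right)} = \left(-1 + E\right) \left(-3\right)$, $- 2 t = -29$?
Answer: $\frac{289}{2} \approx 144.5$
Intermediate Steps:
$t = \frac{29}{2}$ ($t = \left(- \frac{1}{2}\right) \left(-29\right) = \frac{29}{2} \approx 14.5$)
$T{\left(E \right)} = 3 - 3 E$
$\left(t + 88\right) + T{\left(-13 \right)} = \left(\frac{29}{2} + 88\right) + \left(3 - -39\right) = \frac{205}{2} + \left(3 + 39\right) = \frac{205}{2} + 42 = \frac{289}{2}$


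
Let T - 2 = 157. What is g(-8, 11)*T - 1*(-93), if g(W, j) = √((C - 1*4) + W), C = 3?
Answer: 93 + 477*I ≈ 93.0 + 477.0*I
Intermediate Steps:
T = 159 (T = 2 + 157 = 159)
g(W, j) = √(-1 + W) (g(W, j) = √((3 - 1*4) + W) = √((3 - 4) + W) = √(-1 + W))
g(-8, 11)*T - 1*(-93) = √(-1 - 8)*159 - 1*(-93) = √(-9)*159 + 93 = (3*I)*159 + 93 = 477*I + 93 = 93 + 477*I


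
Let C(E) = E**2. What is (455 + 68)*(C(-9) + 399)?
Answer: 251040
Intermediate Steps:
(455 + 68)*(C(-9) + 399) = (455 + 68)*((-9)**2 + 399) = 523*(81 + 399) = 523*480 = 251040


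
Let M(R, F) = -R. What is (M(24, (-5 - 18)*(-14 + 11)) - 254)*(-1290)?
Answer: 358620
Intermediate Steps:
(M(24, (-5 - 18)*(-14 + 11)) - 254)*(-1290) = (-1*24 - 254)*(-1290) = (-24 - 254)*(-1290) = -278*(-1290) = 358620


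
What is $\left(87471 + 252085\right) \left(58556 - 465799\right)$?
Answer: $-138281804108$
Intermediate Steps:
$\left(87471 + 252085\right) \left(58556 - 465799\right) = 339556 \left(-407243\right) = -138281804108$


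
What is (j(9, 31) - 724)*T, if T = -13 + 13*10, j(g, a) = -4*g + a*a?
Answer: 23517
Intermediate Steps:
j(g, a) = a**2 - 4*g (j(g, a) = -4*g + a**2 = a**2 - 4*g)
T = 117 (T = -13 + 130 = 117)
(j(9, 31) - 724)*T = ((31**2 - 4*9) - 724)*117 = ((961 - 36) - 724)*117 = (925 - 724)*117 = 201*117 = 23517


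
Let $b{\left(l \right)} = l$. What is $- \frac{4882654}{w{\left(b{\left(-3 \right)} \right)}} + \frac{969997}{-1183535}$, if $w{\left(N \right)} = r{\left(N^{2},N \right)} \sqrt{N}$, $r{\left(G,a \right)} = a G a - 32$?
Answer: $- \frac{969997}{1183535} + \frac{99646 i \sqrt{3}}{3} \approx -0.81958 + 57531.0 i$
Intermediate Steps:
$r{\left(G,a \right)} = -32 + G a^{2}$ ($r{\left(G,a \right)} = G a a - 32 = G a^{2} - 32 = -32 + G a^{2}$)
$w{\left(N \right)} = \sqrt{N} \left(-32 + N^{4}\right)$ ($w{\left(N \right)} = \left(-32 + N^{2} N^{2}\right) \sqrt{N} = \left(-32 + N^{4}\right) \sqrt{N} = \sqrt{N} \left(-32 + N^{4}\right)$)
$- \frac{4882654}{w{\left(b{\left(-3 \right)} \right)}} + \frac{969997}{-1183535} = - \frac{4882654}{\sqrt{-3} \left(-32 + \left(-3\right)^{4}\right)} + \frac{969997}{-1183535} = - \frac{4882654}{i \sqrt{3} \left(-32 + 81\right)} + 969997 \left(- \frac{1}{1183535}\right) = - \frac{4882654}{i \sqrt{3} \cdot 49} - \frac{969997}{1183535} = - \frac{4882654}{49 i \sqrt{3}} - \frac{969997}{1183535} = - 4882654 \left(- \frac{i \sqrt{3}}{147}\right) - \frac{969997}{1183535} = \frac{99646 i \sqrt{3}}{3} - \frac{969997}{1183535} = - \frac{969997}{1183535} + \frac{99646 i \sqrt{3}}{3}$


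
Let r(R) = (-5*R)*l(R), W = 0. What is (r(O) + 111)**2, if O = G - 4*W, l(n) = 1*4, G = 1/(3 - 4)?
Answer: 17161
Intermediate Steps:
G = -1 (G = 1/(-1) = -1)
l(n) = 4
O = -1 (O = -1 - 4*0 = -1 + 0 = -1)
r(R) = -20*R (r(R) = -5*R*4 = -20*R)
(r(O) + 111)**2 = (-20*(-1) + 111)**2 = (20 + 111)**2 = 131**2 = 17161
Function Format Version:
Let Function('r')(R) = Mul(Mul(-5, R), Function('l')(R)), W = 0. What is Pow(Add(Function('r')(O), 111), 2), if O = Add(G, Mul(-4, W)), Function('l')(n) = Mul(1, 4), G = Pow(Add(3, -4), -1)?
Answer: 17161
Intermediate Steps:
G = -1 (G = Pow(-1, -1) = -1)
Function('l')(n) = 4
O = -1 (O = Add(-1, Mul(-4, 0)) = Add(-1, 0) = -1)
Function('r')(R) = Mul(-20, R) (Function('r')(R) = Mul(Mul(-5, R), 4) = Mul(-20, R))
Pow(Add(Function('r')(O), 111), 2) = Pow(Add(Mul(-20, -1), 111), 2) = Pow(Add(20, 111), 2) = Pow(131, 2) = 17161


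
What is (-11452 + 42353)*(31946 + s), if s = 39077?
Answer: 2194681723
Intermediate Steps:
(-11452 + 42353)*(31946 + s) = (-11452 + 42353)*(31946 + 39077) = 30901*71023 = 2194681723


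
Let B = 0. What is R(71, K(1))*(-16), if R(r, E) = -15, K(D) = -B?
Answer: 240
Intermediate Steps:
K(D) = 0 (K(D) = -1*0 = 0)
R(71, K(1))*(-16) = -15*(-16) = 240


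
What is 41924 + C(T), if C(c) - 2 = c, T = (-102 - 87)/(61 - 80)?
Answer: 796783/19 ≈ 41936.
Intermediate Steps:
T = 189/19 (T = -189/(-19) = -189*(-1/19) = 189/19 ≈ 9.9474)
C(c) = 2 + c
41924 + C(T) = 41924 + (2 + 189/19) = 41924 + 227/19 = 796783/19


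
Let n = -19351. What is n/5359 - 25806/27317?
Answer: -666905621/146391803 ≈ -4.5556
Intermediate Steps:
n/5359 - 25806/27317 = -19351/5359 - 25806/27317 = -666905621/146391803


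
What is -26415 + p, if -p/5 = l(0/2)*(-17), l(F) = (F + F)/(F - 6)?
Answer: -26415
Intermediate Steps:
l(F) = 2*F/(-6 + F) (l(F) = (2*F)/(-6 + F) = 2*F/(-6 + F))
p = 0 (p = -5*2*(0/2)/(-6 + 0/2)*(-17) = -5*2*(0*(½))/(-6 + 0*(½))*(-17) = -5*2*0/(-6 + 0)*(-17) = -5*2*0/(-6)*(-17) = -5*2*0*(-⅙)*(-17) = -0*(-17) = -5*0 = 0)
-26415 + p = -26415 + 0 = -26415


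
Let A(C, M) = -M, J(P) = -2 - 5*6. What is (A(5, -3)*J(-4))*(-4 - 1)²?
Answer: -2400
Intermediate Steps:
J(P) = -32 (J(P) = -2 - 30 = -32)
(A(5, -3)*J(-4))*(-4 - 1)² = (-1*(-3)*(-32))*(-4 - 1)² = (3*(-32))*(-5)² = -96*25 = -2400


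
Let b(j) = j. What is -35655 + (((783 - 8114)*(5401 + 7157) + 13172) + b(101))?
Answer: -92085080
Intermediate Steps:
-35655 + (((783 - 8114)*(5401 + 7157) + 13172) + b(101)) = -35655 + (((783 - 8114)*(5401 + 7157) + 13172) + 101) = -35655 + ((-7331*12558 + 13172) + 101) = -35655 + ((-92062698 + 13172) + 101) = -35655 + (-92049526 + 101) = -35655 - 92049425 = -92085080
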